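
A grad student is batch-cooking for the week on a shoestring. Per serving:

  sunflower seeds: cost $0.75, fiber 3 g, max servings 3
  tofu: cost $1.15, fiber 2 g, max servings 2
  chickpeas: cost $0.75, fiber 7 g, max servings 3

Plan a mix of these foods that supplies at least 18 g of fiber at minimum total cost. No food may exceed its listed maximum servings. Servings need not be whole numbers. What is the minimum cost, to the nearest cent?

Cost per g of fiber: chickpeas $0.1071, sunflower seeds $0.2500, tofu $0.5750.
Take 2.571 servings of chickpeas: +18.0 g fiber for $1.93 (total $1.93, still need 0.0 g).
Greedy by cheapest-per-g is optimal for a single linear constraint, so the minimum cost is $1.93.

$1.93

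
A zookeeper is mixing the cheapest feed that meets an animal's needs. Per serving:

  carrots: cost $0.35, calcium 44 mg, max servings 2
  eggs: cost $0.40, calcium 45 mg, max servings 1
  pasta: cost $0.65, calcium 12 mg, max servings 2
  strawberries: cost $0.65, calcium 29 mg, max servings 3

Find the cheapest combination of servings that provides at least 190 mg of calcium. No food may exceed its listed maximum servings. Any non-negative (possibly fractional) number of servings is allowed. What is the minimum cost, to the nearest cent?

Cost per mg of calcium: carrots $0.0080, eggs $0.0089, strawberries $0.0224, pasta $0.0542.
Take 2 servings of carrots: +88.0 mg calcium for $0.70 (total $0.70, still need 102.0 mg).
Take 1 serving of eggs: +45.0 mg calcium for $0.40 (total $1.10, still need 57.0 mg).
Take 1.966 servings of strawberries: +57.0 mg calcium for $1.28 (total $2.38, still need 0.0 mg).
Filling from the cheapest source first is optimal under one linear minimum: $2.38.

$2.38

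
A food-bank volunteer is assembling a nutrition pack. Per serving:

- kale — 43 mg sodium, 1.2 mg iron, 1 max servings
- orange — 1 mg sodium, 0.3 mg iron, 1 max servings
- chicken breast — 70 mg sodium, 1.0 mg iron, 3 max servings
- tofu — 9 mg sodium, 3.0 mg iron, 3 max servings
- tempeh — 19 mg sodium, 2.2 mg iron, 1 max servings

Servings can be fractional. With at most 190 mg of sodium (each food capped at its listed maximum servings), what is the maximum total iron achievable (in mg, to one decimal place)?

Iron per mg sodium: tofu 0.3333, orange 0.3, tempeh 0.1158, kale 0.02791, chicken breast 0.01429.
Take 3 servings of tofu: uses 27 mg sodium, +9.0 mg iron (running total 9.0 mg).
Take 1 serving of orange: uses 1 mg sodium, +0.3 mg iron (running total 9.3 mg).
Take 1 serving of tempeh: uses 19 mg sodium, +2.2 mg iron (running total 11.5 mg).
Take 1 serving of kale: uses 43 mg sodium, +1.2 mg iron (running total 12.7 mg).
Take 1.429 servings of chicken breast: uses 100 mg sodium, +1.4 mg iron (running total 14.1 mg).
Filling greedily by iron-per-mg sodium is optimal for one linear limit, giving 14.1 mg.

14.1 mg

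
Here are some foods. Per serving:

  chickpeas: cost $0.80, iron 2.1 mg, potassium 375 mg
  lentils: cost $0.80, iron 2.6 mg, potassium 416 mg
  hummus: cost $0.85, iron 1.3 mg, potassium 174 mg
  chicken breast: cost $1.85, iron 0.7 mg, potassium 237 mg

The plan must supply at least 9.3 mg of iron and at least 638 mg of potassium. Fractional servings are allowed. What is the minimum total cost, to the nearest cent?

With two linear requirements the optimum uses one or two foods; enumerate the corners.
chickpeas only: max(9.3/2.1, 638/375) = 4.429 servings → $3.54.
lentils only: max(9.3/2.6, 638/416) = 3.577 servings → $2.86.
hummus only: max(9.3/1.3, 638/174) = 7.154 servings → $6.08.
chicken breast only: max(9.3/0.7, 638/237) = 13.29 servings → $24.58.
chickpeas + lentils: intersection lies outside the first quadrant.
chickpeas + hummus: intersection lies outside the first quadrant.
chickpeas + chicken breast with both targets exact would need a negative amount; discard.
lentils + hummus: intersection lies outside the first quadrant.
lentils + chicken breast with both targets exact would need a negative amount; discard.
hummus + chicken breast: the both-tight solution has a negative serving — not a feasible corner.
Cheapest feasible corner: $2.86.

$2.86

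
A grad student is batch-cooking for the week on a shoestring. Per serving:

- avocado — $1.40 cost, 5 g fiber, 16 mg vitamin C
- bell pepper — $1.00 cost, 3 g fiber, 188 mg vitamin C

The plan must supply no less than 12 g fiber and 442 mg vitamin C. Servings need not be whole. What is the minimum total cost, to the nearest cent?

$3.72

With two linear requirements the optimum uses one or two foods; enumerate the corners.
avocado only: max(12/5, 442/16) = 27.62 servings → $38.67.
bell pepper only: max(12/3, 442/188) = 4 servings → $4.00.
avocado + bell pepper with both tight: 1.043 servings and 2.262 servings → $3.72.
Cheapest feasible corner: $3.72.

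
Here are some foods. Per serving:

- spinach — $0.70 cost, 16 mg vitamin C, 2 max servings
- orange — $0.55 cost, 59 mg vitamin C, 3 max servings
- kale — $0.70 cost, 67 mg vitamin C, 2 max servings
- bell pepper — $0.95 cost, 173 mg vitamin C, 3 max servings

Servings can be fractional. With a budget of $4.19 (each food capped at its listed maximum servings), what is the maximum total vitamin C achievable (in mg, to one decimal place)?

662.7 mg

Vitamin C per dollar: bell pepper 182.1, orange 107.3, kale 95.71, spinach 22.86.
Take 3 servings of bell pepper: spends $2.85, +519.0 mg vitamin C (running total 519.0 mg).
Take 2.436 servings of orange: spends $1.34, +143.7 mg vitamin C (running total 662.7 mg).
Filling greedily by vitamin C-per-dollar is optimal for one linear limit, giving 662.7 mg.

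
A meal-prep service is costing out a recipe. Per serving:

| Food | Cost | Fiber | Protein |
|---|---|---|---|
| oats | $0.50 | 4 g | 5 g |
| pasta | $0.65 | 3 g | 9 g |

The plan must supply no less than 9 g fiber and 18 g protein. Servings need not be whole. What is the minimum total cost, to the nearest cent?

$1.48

oats only: max(9/4, 18/5) = 3.6 servings → $1.80.
pasta only: max(9/3, 18/9) = 3 servings → $1.95.
oats + pasta with both tight: 1.286 servings and 1.286 servings → $1.48.
So the least-cost plan costs $1.48.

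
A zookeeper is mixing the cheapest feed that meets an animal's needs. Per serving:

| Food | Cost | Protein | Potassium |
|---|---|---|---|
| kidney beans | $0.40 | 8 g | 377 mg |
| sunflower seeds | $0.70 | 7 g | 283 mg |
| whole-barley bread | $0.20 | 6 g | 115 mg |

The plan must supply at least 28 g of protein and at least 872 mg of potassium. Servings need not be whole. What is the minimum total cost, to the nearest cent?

$1.13

Two binding constraints pin down two serving amounts, so the optimal mix uses at most two foods. The candidates are each food alone (scaled to the tighter of protein/potassium) and each pair with both constraints tight.
kidney beans only: max(28/8, 872/377) = 3.5 servings → $1.40.
sunflower seeds only: max(28/7, 872/283) = 4 servings → $2.80.
whole-barley bread only: max(28/6, 872/115) = 7.583 servings → $1.52.
kidney beans + sunflower seeds: the both-tight solution has a negative serving — not a feasible corner.
kidney beans + whole-barley bread with both tight: 1.499 servings and 2.668 servings → $1.13.
sunflower seeds + whole-barley bread with both tight: 2.253 servings and 2.038 servings → $1.98.
The minimum over all feasible corners is $1.13.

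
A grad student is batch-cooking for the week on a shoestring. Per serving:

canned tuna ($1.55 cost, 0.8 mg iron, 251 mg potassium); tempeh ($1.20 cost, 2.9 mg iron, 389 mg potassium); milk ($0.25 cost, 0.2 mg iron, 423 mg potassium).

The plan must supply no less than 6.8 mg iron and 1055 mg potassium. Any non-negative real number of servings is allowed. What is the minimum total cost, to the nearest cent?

$2.87

canned tuna only: max(6.8/0.8, 1055/251) = 8.5 servings → $13.18.
tempeh only: max(6.8/2.9, 1055/389) = 2.712 servings → $3.25.
milk only: max(6.8/0.2, 1055/423) = 34 servings → $8.50.
canned tuna + tempeh with both tight: 0.9942 servings and 2.071 servings → $4.03.
canned tuna + milk with both targets exact would need a negative amount; discard.
tempeh + milk with both tight: 2.32 servings and 0.3606 servings → $2.87.
So the least-cost plan costs $2.87.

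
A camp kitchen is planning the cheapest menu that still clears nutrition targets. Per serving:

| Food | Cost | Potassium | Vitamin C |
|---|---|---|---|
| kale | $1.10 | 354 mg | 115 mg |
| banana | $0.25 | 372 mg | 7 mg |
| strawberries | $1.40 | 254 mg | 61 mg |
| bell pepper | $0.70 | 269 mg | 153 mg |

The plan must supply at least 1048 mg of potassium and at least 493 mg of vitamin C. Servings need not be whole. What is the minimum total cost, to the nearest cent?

Check every corner: each single food scaled to meet both minima, and each pair solved so both constraints bind.
kale only: max(1048/354, 493/115) = 4.287 servings → $4.72.
banana only: max(1048/372, 493/7) = 70.43 servings → $17.61.
strawberries only: max(1048/254, 493/61) = 8.082 servings → $11.31.
bell pepper only: max(1048/269, 493/153) = 3.896 servings → $2.73.
kale + banana: the both-tight solution has a negative serving — not a feasible corner.
kale + strawberries: intersection lies outside the first quadrant.
kale + bell pepper with both tight: 1.194 servings and 2.325 servings → $2.94.
banana + strawberries with both targets exact would need a negative amount; discard.
banana + bell pepper with both tight: 0.5038 servings and 3.199 servings → $2.37.
strawberries + bell pepper with both tight: 1.235 servings and 2.73 servings → $3.64.
Cheapest feasible corner: $2.37.

$2.37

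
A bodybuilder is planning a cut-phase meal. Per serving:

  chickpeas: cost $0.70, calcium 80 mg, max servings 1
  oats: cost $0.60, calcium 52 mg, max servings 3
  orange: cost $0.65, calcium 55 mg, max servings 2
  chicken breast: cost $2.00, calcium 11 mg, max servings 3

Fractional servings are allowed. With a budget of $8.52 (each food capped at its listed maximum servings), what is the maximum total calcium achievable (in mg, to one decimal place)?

372.0 mg

Calcium per dollar: chickpeas 114.3, oats 86.67, orange 84.62, chicken breast 5.5.
Take 1 serving of chickpeas: spends $0.70, +80.0 mg calcium (running total 80.0 mg).
Take 3 servings of oats: spends $1.80, +156.0 mg calcium (running total 236.0 mg).
Take 2 servings of orange: spends $1.30, +110.0 mg calcium (running total 346.0 mg).
Take 2.36 servings of chicken breast: spends $4.72, +26.0 mg calcium (running total 372.0 mg).
Filling greedily by calcium-per-dollar is optimal for one linear limit, giving 372.0 mg.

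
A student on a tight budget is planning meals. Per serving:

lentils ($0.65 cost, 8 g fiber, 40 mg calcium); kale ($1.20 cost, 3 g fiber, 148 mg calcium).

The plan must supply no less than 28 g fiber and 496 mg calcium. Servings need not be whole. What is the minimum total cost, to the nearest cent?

$4.83

A basic optimal solution has at most two foods positive. Try each food alone and each pair with both targets met exactly.
lentils only: max(28/8, 496/40) = 12.4 servings → $8.06.
kale only: max(28/3, 496/148) = 9.333 servings → $11.20.
lentils + kale with both tight: 2.496 servings and 2.677 servings → $4.83.
The minimum over all feasible corners is $4.83.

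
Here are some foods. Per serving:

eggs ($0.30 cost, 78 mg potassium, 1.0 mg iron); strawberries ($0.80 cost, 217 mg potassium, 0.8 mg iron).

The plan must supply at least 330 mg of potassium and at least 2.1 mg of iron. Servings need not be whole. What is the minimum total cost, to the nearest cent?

$1.23

Check every corner: each single food scaled to meet both minima, and each pair solved so both constraints bind.
eggs only: max(330/78, 2.1/1.0) = 4.231 servings → $1.27.
strawberries only: max(330/217, 2.1/0.8) = 2.625 servings → $2.10.
eggs + strawberries with both tight: 1.24 servings and 1.075 servings → $1.23.
So the least-cost plan costs $1.23.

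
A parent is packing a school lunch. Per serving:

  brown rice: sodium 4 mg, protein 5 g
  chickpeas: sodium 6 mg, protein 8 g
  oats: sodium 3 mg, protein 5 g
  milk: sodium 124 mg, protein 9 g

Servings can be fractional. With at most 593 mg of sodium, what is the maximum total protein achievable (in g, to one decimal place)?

Protein per mg sodium: oats 1.667, chickpeas 1.333, brown rice 1.25, milk 0.07258.
With no serving limits, spend the whole sodium allowance on oats: 593 mg / 3 mg × 5 g = 988.3 g.

988.3 g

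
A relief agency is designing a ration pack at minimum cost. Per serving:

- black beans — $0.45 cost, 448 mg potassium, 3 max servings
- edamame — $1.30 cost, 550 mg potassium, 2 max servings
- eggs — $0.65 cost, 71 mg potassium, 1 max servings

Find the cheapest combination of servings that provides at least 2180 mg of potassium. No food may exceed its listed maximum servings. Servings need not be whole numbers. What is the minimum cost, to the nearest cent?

Cost per mg of potassium: black beans $0.0010, edamame $0.0024, eggs $0.0092.
Take 3 servings of black beans: +1344.0 mg potassium for $1.35 (total $1.35, still need 836.0 mg).
Take 1.52 servings of edamame: +836.0 mg potassium for $1.98 (total $3.33, still need 0.0 mg).
Greedy by cheapest-per-mg is optimal for a single linear constraint, so the minimum cost is $3.33.

$3.33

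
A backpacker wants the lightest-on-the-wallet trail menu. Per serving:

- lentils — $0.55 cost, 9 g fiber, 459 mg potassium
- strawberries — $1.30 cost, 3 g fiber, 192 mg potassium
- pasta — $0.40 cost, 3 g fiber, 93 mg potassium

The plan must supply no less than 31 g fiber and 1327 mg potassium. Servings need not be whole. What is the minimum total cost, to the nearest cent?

$1.89

For a min-cost LP with two ≥-constraints, a basic feasible solution has at most two positive variables.
lentils only: max(31/9, 1327/459) = 3.444 servings → $1.89.
strawberries only: max(31/3, 1327/192) = 10.33 servings → $13.43.
pasta only: max(31/3, 1327/93) = 14.27 servings → $5.71.
lentils + strawberries with both targets exact would need a negative amount; discard.
lentils + pasta with both tight: 2.033 servings and 4.233 servings → $2.81.
strawberries + pasta with both tight: 3.697 servings and 6.636 servings → $7.46.
Cheapest feasible corner: $1.89.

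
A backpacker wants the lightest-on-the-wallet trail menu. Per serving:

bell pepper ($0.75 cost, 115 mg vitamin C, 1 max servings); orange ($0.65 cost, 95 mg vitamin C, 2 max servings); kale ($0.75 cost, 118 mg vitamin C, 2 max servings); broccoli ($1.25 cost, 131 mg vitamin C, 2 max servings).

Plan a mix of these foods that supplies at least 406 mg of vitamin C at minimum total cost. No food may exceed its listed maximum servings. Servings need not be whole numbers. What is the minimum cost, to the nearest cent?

$2.63

Cost per mg of vitamin C: kale $0.0064, bell pepper $0.0065, orange $0.0068, broccoli $0.0095.
Take 2 servings of kale: +236.0 mg vitamin C for $1.50 (total $1.50, still need 170.0 mg).
Take 1 serving of bell pepper: +115.0 mg vitamin C for $0.75 (total $2.25, still need 55.0 mg).
Take 0.5789 servings of orange: +55.0 mg vitamin C for $0.38 (total $2.63, still need 0.0 mg).
Greedy by cheapest-per-mg is optimal for a single linear constraint, so the minimum cost is $2.63.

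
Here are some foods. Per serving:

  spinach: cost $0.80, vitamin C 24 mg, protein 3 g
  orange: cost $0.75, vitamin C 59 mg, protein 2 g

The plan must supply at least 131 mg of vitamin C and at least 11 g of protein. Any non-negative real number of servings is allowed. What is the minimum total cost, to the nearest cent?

$3.15

Minimising a linear cost over {vitamin C ≥ 131, protein ≥ 11, servings ≥ 0} — the optimum is at a vertex, using one or two foods.
spinach only: max(131/24, 11/3) = 5.458 servings → $4.37.
orange only: max(131/59, 11/2) = 5.5 servings → $4.12.
spinach + orange with both tight: 3 servings and 1 serving → $3.15.
Cheapest feasible corner: $3.15.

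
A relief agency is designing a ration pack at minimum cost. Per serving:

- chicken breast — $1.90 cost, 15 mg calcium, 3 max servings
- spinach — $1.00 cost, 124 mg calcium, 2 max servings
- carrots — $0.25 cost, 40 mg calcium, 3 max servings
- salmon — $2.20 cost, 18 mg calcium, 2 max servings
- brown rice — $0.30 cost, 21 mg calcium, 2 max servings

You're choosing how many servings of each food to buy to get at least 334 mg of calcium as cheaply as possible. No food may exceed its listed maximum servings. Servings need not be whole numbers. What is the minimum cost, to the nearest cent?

Cost per mg of calcium: carrots $0.0063, spinach $0.0081, brown rice $0.0143, salmon $0.1222, chicken breast $0.1267.
Take 3 servings of carrots: +120.0 mg calcium for $0.75 (total $0.75, still need 214.0 mg).
Take 1.726 servings of spinach: +214.0 mg calcium for $1.73 (total $2.48, still need 0.0 mg).
Filling from the cheapest source first is optimal under one linear minimum: $2.48.

$2.48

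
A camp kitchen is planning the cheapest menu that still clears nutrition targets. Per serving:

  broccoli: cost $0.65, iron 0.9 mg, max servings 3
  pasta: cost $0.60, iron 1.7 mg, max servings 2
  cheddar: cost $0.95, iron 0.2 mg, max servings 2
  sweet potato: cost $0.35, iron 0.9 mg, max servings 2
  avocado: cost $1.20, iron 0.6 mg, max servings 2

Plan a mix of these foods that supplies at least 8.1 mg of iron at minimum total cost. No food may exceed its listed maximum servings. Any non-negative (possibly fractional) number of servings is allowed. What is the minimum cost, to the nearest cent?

Cost per mg of iron: pasta $0.3529, sweet potato $0.3889, broccoli $0.7222, avocado $2.0000, cheddar $4.7500.
Take 2 servings of pasta: +3.4 mg iron for $1.20 (total $1.20, still need 4.7 mg).
Take 2 servings of sweet potato: +1.8 mg iron for $0.70 (total $1.90, still need 2.9 mg).
Take 3 servings of broccoli: +2.7 mg iron for $1.95 (total $3.85, still need 0.2 mg).
Take 0.3333 servings of avocado: +0.2 mg iron for $0.40 (total $4.25, still need 0.0 mg).
Greedy by cheapest-per-mg is optimal for a single linear constraint, so the minimum cost is $4.25.

$4.25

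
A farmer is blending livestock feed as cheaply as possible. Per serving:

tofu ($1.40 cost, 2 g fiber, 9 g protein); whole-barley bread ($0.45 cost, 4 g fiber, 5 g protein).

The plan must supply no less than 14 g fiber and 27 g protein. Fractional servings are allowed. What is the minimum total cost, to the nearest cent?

At the optimum either one food covers both requirements or two foods hit both targets exactly; no other combination can be cheaper.
tofu only: max(14/2, 27/9) = 7 servings → $9.80.
whole-barley bread only: max(14/4, 27/5) = 5.4 servings → $2.43.
tofu + whole-barley bread with both tight: 1.462 servings and 2.769 servings → $3.29.
The minimum over all feasible corners is $2.43.

$2.43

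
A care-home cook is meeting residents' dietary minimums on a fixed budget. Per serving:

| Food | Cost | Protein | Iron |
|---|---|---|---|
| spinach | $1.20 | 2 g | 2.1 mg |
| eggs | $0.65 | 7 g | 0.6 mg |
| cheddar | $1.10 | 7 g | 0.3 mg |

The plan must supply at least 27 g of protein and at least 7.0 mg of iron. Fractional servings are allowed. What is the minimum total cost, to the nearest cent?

$4.97

A basic optimal solution has at most two foods positive. Try each food alone and each pair with both targets met exactly.
spinach only: max(27/2, 7.0/2.1) = 13.5 servings → $16.20.
eggs only: max(27/7, 7.0/0.6) = 11.67 servings → $7.58.
cheddar only: max(27/7, 7.0/0.3) = 23.33 servings → $25.67.
spinach + eggs with both tight: 2.43 servings and 3.163 servings → $4.97.
spinach + cheddar with both tight: 2.901 servings and 3.028 servings → $6.81.
eggs + cheddar: the both-tight solution has a negative serving — not a feasible corner.
The minimum over all feasible corners is $4.97.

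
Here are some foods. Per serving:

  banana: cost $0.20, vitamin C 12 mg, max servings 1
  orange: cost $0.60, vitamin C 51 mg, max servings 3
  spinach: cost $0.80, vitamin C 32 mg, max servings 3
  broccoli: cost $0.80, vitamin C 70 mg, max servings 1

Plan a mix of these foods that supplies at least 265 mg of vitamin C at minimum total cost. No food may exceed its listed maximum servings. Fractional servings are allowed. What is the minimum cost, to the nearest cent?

$3.55

Cost per mg of vitamin C: broccoli $0.0114, orange $0.0118, banana $0.0167, spinach $0.0250.
Take 1 serving of broccoli: +70.0 mg vitamin C for $0.80 (total $0.80, still need 195.0 mg).
Take 3 servings of orange: +153.0 mg vitamin C for $1.80 (total $2.60, still need 42.0 mg).
Take 1 serving of banana: +12.0 mg vitamin C for $0.20 (total $2.80, still need 30.0 mg).
Take 0.9375 servings of spinach: +30.0 mg vitamin C for $0.75 (total $3.55, still need 0.0 mg).
Greedy by cheapest-per-mg is optimal for a single linear constraint, so the minimum cost is $3.55.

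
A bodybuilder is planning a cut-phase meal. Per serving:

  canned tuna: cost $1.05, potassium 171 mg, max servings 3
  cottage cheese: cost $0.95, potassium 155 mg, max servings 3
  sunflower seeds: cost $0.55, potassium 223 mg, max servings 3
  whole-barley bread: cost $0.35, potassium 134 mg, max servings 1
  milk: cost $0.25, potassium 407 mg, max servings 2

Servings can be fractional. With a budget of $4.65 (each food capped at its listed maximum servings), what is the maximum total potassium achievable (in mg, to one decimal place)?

Potassium per dollar: milk 1628, sunflower seeds 405.5, whole-barley bread 382.9, cottage cheese 163.2, canned tuna 162.9.
Take 2 servings of milk: spends $0.50, +814.0 mg potassium (running total 814.0 mg).
Take 3 servings of sunflower seeds: spends $1.65, +669.0 mg potassium (running total 1483.0 mg).
Take 1 serving of whole-barley bread: spends $0.35, +134.0 mg potassium (running total 1617.0 mg).
Take 2.263 servings of cottage cheese: spends $2.15, +350.8 mg potassium (running total 1967.8 mg).
Greedy by best ratio exhausts the cost allowance optimally: 1967.8 mg.

1967.8 mg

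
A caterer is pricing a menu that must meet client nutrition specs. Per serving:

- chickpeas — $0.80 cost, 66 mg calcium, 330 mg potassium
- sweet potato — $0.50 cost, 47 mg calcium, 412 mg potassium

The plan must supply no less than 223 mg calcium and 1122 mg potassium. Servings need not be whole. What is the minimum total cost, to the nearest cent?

For a min-cost LP with two ≥-constraints, a basic feasible solution has at most two positive variables.
chickpeas only: max(223/66, 1122/330) = 3.4 servings → $2.72.
sweet potato only: max(223/47, 1122/412) = 4.745 servings → $2.37.
chickpeas + sweet potato with both tight: 3.351 servings and 0.03955 servings → $2.70.
So the least-cost plan costs $2.37.

$2.37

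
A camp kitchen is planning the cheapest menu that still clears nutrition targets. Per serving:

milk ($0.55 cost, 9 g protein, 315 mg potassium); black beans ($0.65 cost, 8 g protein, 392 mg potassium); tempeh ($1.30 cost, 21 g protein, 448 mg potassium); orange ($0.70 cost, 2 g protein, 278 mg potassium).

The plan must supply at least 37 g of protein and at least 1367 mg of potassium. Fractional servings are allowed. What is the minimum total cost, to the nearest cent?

With two linear requirements the optimum uses one or two foods; enumerate the corners.
milk only: max(37/9, 1367/315) = 4.34 servings → $2.39.
black beans only: max(37/8, 1367/392) = 4.625 servings → $3.01.
tempeh only: max(37/21, 1367/448) = 3.051 servings → $3.97.
orange only: max(37/2, 1367/278) = 18.5 servings → $12.95.
milk + black beans with both tight: 3.54 servings and 0.6429 servings → $2.36.
milk + tempeh: intersection lies outside the first quadrant.
milk + orange with both tight: 4.034 servings and 0.3462 servings → $2.46.
black beans + tempeh with both tight: 2.61 servings and 0.7676 servings → $2.69.
black beans + orange: the both-tight solution has a negative serving — not a feasible corner.
tempeh + orange with both tight: 1.528 servings and 2.455 servings → $3.70.
So the least-cost plan costs $2.36.

$2.36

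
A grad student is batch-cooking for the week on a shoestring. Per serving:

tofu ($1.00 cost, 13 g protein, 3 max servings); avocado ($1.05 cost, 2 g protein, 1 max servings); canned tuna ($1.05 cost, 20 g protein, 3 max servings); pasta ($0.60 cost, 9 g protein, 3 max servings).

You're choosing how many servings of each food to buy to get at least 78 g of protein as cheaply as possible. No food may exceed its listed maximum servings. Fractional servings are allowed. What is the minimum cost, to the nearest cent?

$4.35

Cost per g of protein: canned tuna $0.0525, pasta $0.0667, tofu $0.0769, avocado $0.5250.
Take 3 servings of canned tuna: +60.0 g protein for $3.15 (total $3.15, still need 18.0 g).
Take 2 servings of pasta: +18.0 g protein for $1.20 (total $4.35, still need 0.0 g).
Filling from the cheapest source first is optimal under one linear minimum: $4.35.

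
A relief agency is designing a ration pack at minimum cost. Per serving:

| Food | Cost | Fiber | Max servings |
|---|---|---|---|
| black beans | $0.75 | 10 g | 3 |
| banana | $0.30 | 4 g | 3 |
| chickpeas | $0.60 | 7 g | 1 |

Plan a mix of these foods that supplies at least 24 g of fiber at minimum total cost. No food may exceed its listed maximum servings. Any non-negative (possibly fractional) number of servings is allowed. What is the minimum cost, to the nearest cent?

$1.80

Cost per g of fiber: black beans $0.0750, banana $0.0750, chickpeas $0.0857.
Take 2.4 servings of black beans: +24.0 g fiber for $1.80 (total $1.80, still need 0.0 g).
Greedy by cheapest-per-g is optimal for a single linear constraint, so the minimum cost is $1.80.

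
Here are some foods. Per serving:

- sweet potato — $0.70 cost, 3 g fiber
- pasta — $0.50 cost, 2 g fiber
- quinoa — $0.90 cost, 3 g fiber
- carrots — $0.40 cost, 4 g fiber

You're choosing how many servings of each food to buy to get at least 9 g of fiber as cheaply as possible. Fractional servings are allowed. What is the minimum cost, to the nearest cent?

$0.90

Cost per g of fiber: carrots $0.1000, sweet potato $0.2333, pasta $0.2500, quinoa $0.3000.
With no serving limits, use only carrots: 9 g / 4 g = 2.25 servings × $0.40 = $0.90.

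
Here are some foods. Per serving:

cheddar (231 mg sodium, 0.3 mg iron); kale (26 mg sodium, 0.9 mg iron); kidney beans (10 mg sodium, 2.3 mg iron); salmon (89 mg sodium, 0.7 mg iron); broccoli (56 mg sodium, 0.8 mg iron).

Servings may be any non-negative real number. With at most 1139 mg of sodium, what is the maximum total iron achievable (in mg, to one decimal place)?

262.0 mg

Iron per mg sodium: kidney beans 0.23, kale 0.03462, broccoli 0.01429, salmon 0.007865, cheddar 0.001299.
With no serving limits, spend the whole sodium allowance on kidney beans: 1139 mg / 10 mg × 2.3 mg = 262.0 mg.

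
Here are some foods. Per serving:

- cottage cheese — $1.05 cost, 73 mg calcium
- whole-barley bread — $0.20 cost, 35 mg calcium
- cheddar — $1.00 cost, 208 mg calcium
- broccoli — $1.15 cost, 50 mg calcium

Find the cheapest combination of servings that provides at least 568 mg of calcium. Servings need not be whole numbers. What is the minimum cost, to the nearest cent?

$2.73

Cost per mg of calcium: cheddar $0.0048, whole-barley bread $0.0057, cottage cheese $0.0144, broccoli $0.0230.
With no serving limits, use only cheddar: 568 mg / 208 mg = 2.731 servings × $1.00 = $2.73.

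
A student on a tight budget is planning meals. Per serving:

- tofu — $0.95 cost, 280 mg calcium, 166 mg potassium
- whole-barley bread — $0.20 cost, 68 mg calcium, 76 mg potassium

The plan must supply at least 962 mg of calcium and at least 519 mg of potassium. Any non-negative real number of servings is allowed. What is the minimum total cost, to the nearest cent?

$2.83

The cheapest plan sits at a corner of the feasible region — with two constraints it uses at most two foods.
tofu only: max(962/280, 519/166) = 3.436 servings → $3.26.
whole-barley bread only: max(962/68, 519/76) = 14.15 servings → $2.83.
tofu + whole-barley bread with both targets exact would need a negative amount; discard.
So the least-cost plan costs $2.83.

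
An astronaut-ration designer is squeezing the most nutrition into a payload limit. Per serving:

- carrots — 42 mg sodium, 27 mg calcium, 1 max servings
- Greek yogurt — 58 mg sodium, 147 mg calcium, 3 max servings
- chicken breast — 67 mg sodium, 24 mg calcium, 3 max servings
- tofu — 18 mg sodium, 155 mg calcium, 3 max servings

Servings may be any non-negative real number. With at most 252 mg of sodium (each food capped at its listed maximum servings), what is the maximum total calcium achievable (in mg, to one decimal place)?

Calcium per mg sodium: tofu 8.611, Greek yogurt 2.534, carrots 0.6429, chicken breast 0.3582.
Take 3 servings of tofu: uses 54 mg sodium, +465.0 mg calcium (running total 465.0 mg).
Take 3 servings of Greek yogurt: uses 174 mg sodium, +441.0 mg calcium (running total 906.0 mg).
Take 0.5714 servings of carrots: uses 24 mg sodium, +15.4 mg calcium (running total 921.4 mg).
Greedy by best ratio exhausts the sodium allowance optimally: 921.4 mg.

921.4 mg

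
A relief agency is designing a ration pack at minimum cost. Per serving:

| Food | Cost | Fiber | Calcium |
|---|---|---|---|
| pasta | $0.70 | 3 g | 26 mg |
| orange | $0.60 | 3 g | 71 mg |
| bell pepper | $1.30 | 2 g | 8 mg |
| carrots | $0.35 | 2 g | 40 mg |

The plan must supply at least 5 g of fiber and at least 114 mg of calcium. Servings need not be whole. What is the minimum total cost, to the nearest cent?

The cheapest plan sits at a corner of the feasible region — with two constraints it uses at most two foods.
pasta only: max(5/3, 114/26) = 4.385 servings → $3.07.
orange only: max(5/3, 114/71) = 1.667 servings → $1.00.
bell pepper only: max(5/2, 114/8) = 14.25 servings → $18.52.
carrots only: max(5/2, 114/40) = 2.85 servings → $1.00.
pasta + orange with both tight: 0.0963 servings and 1.57 servings → $1.01.
pasta + bell pepper with both targets exact would need a negative amount; discard.
pasta + carrots with both targets exact would need a negative amount; discard.
orange + bell pepper with both tight: 1.593 servings and 0.1102 servings → $1.10.
orange + carrots with both tight: 1.273 servings and 0.5909 servings → $0.97.
bell pepper + carrots: the both-tight solution has a negative serving — not a feasible corner.
Cheapest feasible corner: $0.97.

$0.97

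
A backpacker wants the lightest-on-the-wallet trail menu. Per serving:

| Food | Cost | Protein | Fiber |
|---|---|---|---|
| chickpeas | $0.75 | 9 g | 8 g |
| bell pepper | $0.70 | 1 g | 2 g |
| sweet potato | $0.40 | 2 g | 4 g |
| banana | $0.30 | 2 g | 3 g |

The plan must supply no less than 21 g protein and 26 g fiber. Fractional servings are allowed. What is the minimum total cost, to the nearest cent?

Compare the cost at each extreme point of the feasible region.
chickpeas only: max(21/9, 26/8) = 3.25 servings → $2.44.
bell pepper only: max(21/1, 26/2) = 21 servings → $14.70.
sweet potato only: max(21/2, 26/4) = 10.5 servings → $4.20.
banana only: max(21/2, 26/3) = 10.5 servings → $3.15.
chickpeas + bell pepper with both tight: 1.6 servings and 6.6 servings → $5.82.
chickpeas + sweet potato with both tight: 1.6 servings and 3.3 servings → $2.52.
chickpeas + banana with both tight: 1 serving and 6 servings → $2.55.
bell pepper + sweet potato (both tight): parallel constraints — no distinct corner.
bell pepper + banana: intersection lies outside the first quadrant.
sweet potato + banana: intersection lies outside the first quadrant.
The minimum over all feasible corners is $2.44.

$2.44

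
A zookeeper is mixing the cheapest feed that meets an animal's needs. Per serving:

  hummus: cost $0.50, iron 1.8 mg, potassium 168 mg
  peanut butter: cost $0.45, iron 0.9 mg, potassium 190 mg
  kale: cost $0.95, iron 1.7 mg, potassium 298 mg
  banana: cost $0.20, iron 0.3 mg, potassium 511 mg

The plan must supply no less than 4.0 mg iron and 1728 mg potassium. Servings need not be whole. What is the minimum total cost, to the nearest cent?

$1.44

With two linear requirements the optimum uses one or two foods; enumerate the corners.
hummus only: max(4.0/1.8, 1728/168) = 10.29 servings → $5.14.
peanut butter only: max(4.0/0.9, 1728/190) = 9.095 servings → $4.09.
kale only: max(4.0/1.7, 1728/298) = 5.799 servings → $5.51.
banana only: max(4.0/0.3, 1728/511) = 13.33 servings → $2.67.
hummus + peanut butter: intersection lies outside the first quadrant.
hummus + kale: the both-tight solution has a negative serving — not a feasible corner.
hummus + banana with both tight: 1.755 servings and 2.805 servings → $1.44.
peanut butter + kale: intersection lies outside the first quadrant.
peanut butter + banana with both tight: 3.787 servings and 1.974 servings → $2.10.
kale + banana with both tight: 1.958 servings and 2.24 servings → $2.31.
So the least-cost plan costs $1.44.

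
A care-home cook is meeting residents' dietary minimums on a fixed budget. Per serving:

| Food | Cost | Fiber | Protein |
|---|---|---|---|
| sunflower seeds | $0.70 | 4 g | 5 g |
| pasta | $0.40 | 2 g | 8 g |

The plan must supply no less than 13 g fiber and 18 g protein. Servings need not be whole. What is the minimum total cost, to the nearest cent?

The cheapest plan sits at a corner of the feasible region — with two constraints it uses at most two foods.
sunflower seeds only: max(13/4, 18/5) = 3.6 servings → $2.52.
pasta only: max(13/2, 18/8) = 6.5 servings → $2.60.
sunflower seeds + pasta with both tight: 3.091 servings and 0.3182 servings → $2.29.
So the least-cost plan costs $2.29.

$2.29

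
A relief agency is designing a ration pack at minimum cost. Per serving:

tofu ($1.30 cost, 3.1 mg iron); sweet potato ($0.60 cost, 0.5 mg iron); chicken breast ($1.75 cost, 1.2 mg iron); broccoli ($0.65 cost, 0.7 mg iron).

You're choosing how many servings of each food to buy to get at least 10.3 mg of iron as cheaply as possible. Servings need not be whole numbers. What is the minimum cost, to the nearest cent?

Cost per mg of iron: tofu $0.4194, broccoli $0.9286, sweet potato $1.2000, chicken breast $1.4583.
With no serving limits, use only tofu: 10.3 mg / 3.1 mg = 3.323 servings × $1.30 = $4.32.

$4.32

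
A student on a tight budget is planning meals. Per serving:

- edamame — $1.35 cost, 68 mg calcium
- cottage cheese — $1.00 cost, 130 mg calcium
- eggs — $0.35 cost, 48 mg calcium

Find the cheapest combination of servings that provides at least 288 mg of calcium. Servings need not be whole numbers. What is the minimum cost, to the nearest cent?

Cost per mg of calcium: eggs $0.0073, cottage cheese $0.0077, edamame $0.0199.
With no serving limits, use only eggs: 288 mg / 48 mg = 6 servings × $0.35 = $2.10.

$2.10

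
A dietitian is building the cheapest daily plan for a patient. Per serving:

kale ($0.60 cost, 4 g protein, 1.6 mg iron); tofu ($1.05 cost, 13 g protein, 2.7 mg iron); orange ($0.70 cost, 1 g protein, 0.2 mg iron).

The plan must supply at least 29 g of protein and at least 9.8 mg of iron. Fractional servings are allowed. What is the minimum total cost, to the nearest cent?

With two linear requirements the optimum uses one or two foods; enumerate the corners.
kale only: max(29/4, 9.8/1.6) = 7.25 servings → $4.35.
tofu only: max(29/13, 9.8/2.7) = 3.63 servings → $3.81.
orange only: max(29/1, 9.8/0.2) = 49 servings → $34.30.
kale + tofu with both tight: 4.91 servings and 0.72 servings → $3.70.
kale + orange with both tight: 5 servings and 9 servings → $9.30.
tofu + orange: the both-tight solution has a negative serving — not a feasible corner.
So the least-cost plan costs $3.70.

$3.70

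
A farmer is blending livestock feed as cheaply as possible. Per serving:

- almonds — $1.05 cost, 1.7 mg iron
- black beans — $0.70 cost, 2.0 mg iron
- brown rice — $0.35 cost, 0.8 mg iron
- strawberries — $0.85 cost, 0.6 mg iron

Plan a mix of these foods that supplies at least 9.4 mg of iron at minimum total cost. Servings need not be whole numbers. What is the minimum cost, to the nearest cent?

$3.29

Cost per mg of iron: black beans $0.3500, brown rice $0.4375, almonds $0.6176, strawberries $1.4167.
With no serving limits, use only black beans: 9.4 mg / 2.0 mg = 4.7 servings × $0.70 = $3.29.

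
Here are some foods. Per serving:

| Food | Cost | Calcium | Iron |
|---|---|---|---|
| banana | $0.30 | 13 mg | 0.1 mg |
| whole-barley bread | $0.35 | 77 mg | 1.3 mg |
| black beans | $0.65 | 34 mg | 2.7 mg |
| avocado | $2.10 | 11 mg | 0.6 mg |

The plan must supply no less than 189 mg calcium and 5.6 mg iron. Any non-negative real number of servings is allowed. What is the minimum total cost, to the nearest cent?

Compare the cost at each extreme point of the feasible region.
banana only: max(189/13, 5.6/0.1) = 56 servings → $16.80.
whole-barley bread only: max(189/77, 5.6/1.3) = 4.308 servings → $1.51.
black beans only: max(189/34, 5.6/2.7) = 5.559 servings → $3.61.
avocado only: max(189/11, 5.6/0.6) = 17.18 servings → $36.08.
banana + whole-barley bread: intersection lies outside the first quadrant.
banana + black beans with both tight: 10.09 servings and 1.7 servings → $4.13.
banana + avocado with both tight: 7.731 servings and 8.045 servings → $19.21.
whole-barley bread + black beans with both tight: 1.954 servings and 1.133 servings → $1.42.
whole-barley bread + avocado with both tight: 1.624 servings and 5.815 servings → $12.78.
black beans + avocado with both targets exact would need a negative amount; discard.
The minimum over all feasible corners is $1.42.

$1.42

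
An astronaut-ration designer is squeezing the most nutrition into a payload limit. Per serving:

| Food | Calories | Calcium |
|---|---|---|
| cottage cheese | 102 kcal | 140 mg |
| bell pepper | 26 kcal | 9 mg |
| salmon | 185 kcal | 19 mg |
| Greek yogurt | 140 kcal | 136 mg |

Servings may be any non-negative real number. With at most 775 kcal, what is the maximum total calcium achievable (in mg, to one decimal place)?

1063.7 mg

Calcium per kcal: cottage cheese 1.373, Greek yogurt 0.9714, bell pepper 0.3462, salmon 0.1027.
With no serving limits, spend the whole calories allowance on cottage cheese: 775 kcal / 102 kcal × 140 mg = 1063.7 mg.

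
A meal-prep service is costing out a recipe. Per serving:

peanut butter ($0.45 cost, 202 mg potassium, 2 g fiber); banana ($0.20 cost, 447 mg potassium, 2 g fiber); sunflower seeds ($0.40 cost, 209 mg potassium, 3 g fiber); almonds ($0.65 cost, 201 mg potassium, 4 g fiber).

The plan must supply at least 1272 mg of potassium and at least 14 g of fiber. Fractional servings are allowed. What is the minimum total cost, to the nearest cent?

Compare the cost at each extreme point of the feasible region.
peanut butter only: max(1272/202, 14/2) = 7 servings → $3.15.
banana only: max(1272/447, 14/2) = 7 servings → $1.40.
sunflower seeds only: max(1272/209, 14/3) = 6.086 servings → $2.43.
almonds only: max(1272/201, 14/4) = 6.328 servings → $4.11.
peanut butter + banana: intersection lies outside the first quadrant.
peanut butter + sunflower seeds with both tight: 4.734 servings and 1.511 servings → $2.73.
peanut butter + almonds with both tight: 5.601 servings and 0.6995 servings → $2.98.
banana + sunflower seeds with both tight: 0.9642 servings and 4.024 servings → $1.80.
banana + almonds with both tight: 1.641 servings and 2.68 servings → $2.07.
sunflower seeds + almonds: the both-tight solution has a negative serving — not a feasible corner.
So the least-cost plan costs $1.40.

$1.40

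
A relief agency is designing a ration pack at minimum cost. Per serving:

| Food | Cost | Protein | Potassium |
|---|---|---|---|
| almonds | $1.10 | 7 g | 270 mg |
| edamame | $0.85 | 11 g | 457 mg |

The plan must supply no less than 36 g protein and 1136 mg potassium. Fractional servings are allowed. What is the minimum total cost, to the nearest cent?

Minimising a linear cost over {protein ≥ 36, potassium ≥ 1136, servings ≥ 0} — the optimum is at a vertex, using one or two foods.
almonds only: max(36/7, 1136/270) = 5.143 servings → $5.66.
edamame only: max(36/11, 1136/457) = 3.273 servings → $2.78.
almonds + edamame: the both-tight solution has a negative serving — not a feasible corner.
The minimum over all feasible corners is $2.78.

$2.78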